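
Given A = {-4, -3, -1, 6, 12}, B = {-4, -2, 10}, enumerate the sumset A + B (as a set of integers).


A + B = {a + b : a ∈ A, b ∈ B}.
Enumerate all |A|·|B| = 5·3 = 15 pairs (a, b) and collect distinct sums.
a = -4: -4+-4=-8, -4+-2=-6, -4+10=6
a = -3: -3+-4=-7, -3+-2=-5, -3+10=7
a = -1: -1+-4=-5, -1+-2=-3, -1+10=9
a = 6: 6+-4=2, 6+-2=4, 6+10=16
a = 12: 12+-4=8, 12+-2=10, 12+10=22
Collecting distinct sums: A + B = {-8, -7, -6, -5, -3, 2, 4, 6, 7, 8, 9, 10, 16, 22}
|A + B| = 14

A + B = {-8, -7, -6, -5, -3, 2, 4, 6, 7, 8, 9, 10, 16, 22}


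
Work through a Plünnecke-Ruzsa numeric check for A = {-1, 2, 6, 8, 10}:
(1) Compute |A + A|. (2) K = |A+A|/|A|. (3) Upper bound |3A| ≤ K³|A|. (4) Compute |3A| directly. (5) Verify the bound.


|A| = 5.
Step 1: Compute A + A by enumerating all 25 pairs.
A + A = {-2, 1, 4, 5, 7, 8, 9, 10, 12, 14, 16, 18, 20}, so |A + A| = 13.
Step 2: Doubling constant K = |A + A|/|A| = 13/5 = 13/5 ≈ 2.6000.
Step 3: Plünnecke-Ruzsa gives |3A| ≤ K³·|A| = (2.6000)³ · 5 ≈ 87.8800.
Step 4: Compute 3A = A + A + A directly by enumerating all triples (a,b,c) ∈ A³; |3A| = 24.
Step 5: Check 24 ≤ 87.8800? Yes ✓.

K = 13/5, Plünnecke-Ruzsa bound K³|A| ≈ 87.8800, |3A| = 24, inequality holds.


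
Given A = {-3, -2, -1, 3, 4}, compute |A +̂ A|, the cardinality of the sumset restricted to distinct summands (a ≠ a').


Restricted sumset: A +̂ A = {a + a' : a ∈ A, a' ∈ A, a ≠ a'}.
Equivalently, take A + A and drop any sum 2a that is achievable ONLY as a + a for a ∈ A (i.e. sums representable only with equal summands).
Enumerate pairs (a, a') with a < a' (symmetric, so each unordered pair gives one sum; this covers all a ≠ a'):
  -3 + -2 = -5
  -3 + -1 = -4
  -3 + 3 = 0
  -3 + 4 = 1
  -2 + -1 = -3
  -2 + 3 = 1
  -2 + 4 = 2
  -1 + 3 = 2
  -1 + 4 = 3
  3 + 4 = 7
Collected distinct sums: {-5, -4, -3, 0, 1, 2, 3, 7}
|A +̂ A| = 8
(Reference bound: |A +̂ A| ≥ 2|A| - 3 for |A| ≥ 2, with |A| = 5 giving ≥ 7.)

|A +̂ A| = 8


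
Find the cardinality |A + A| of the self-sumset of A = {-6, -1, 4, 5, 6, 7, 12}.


A + A = {a + a' : a, a' ∈ A}; |A| = 7.
General bounds: 2|A| - 1 ≤ |A + A| ≤ |A|(|A|+1)/2, i.e. 13 ≤ |A + A| ≤ 28.
Lower bound 2|A|-1 is attained iff A is an arithmetic progression.
Enumerate sums a + a' for a ≤ a' (symmetric, so this suffices):
a = -6: -6+-6=-12, -6+-1=-7, -6+4=-2, -6+5=-1, -6+6=0, -6+7=1, -6+12=6
a = -1: -1+-1=-2, -1+4=3, -1+5=4, -1+6=5, -1+7=6, -1+12=11
a = 4: 4+4=8, 4+5=9, 4+6=10, 4+7=11, 4+12=16
a = 5: 5+5=10, 5+6=11, 5+7=12, 5+12=17
a = 6: 6+6=12, 6+7=13, 6+12=18
a = 7: 7+7=14, 7+12=19
a = 12: 12+12=24
Distinct sums: {-12, -7, -2, -1, 0, 1, 3, 4, 5, 6, 8, 9, 10, 11, 12, 13, 14, 16, 17, 18, 19, 24}
|A + A| = 22

|A + A| = 22


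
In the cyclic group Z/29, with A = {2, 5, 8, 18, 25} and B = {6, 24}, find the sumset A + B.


Work in Z/29Z: reduce every sum a + b modulo 29.
Enumerate all 10 pairs:
a = 2: 2+6=8, 2+24=26
a = 5: 5+6=11, 5+24=0
a = 8: 8+6=14, 8+24=3
a = 18: 18+6=24, 18+24=13
a = 25: 25+6=2, 25+24=20
Distinct residues collected: {0, 2, 3, 8, 11, 13, 14, 20, 24, 26}
|A + B| = 10 (out of 29 total residues).

A + B = {0, 2, 3, 8, 11, 13, 14, 20, 24, 26}


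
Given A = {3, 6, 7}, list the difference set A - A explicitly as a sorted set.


A - A = {a - a' : a, a' ∈ A}.
Compute a - a' for each ordered pair (a, a'):
a = 3: 3-3=0, 3-6=-3, 3-7=-4
a = 6: 6-3=3, 6-6=0, 6-7=-1
a = 7: 7-3=4, 7-6=1, 7-7=0
Collecting distinct values (and noting 0 appears from a-a):
A - A = {-4, -3, -1, 0, 1, 3, 4}
|A - A| = 7

A - A = {-4, -3, -1, 0, 1, 3, 4}


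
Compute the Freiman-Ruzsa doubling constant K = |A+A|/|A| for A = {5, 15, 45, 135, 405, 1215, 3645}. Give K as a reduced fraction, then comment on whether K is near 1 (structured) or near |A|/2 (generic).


|A| = 7.
Compute A + A by enumerating all 49 pairs.
A + A = {10, 20, 30, 50, 60, 90, 140, 150, 180, 270, 410, 420, 450, 540, 810, 1220, 1230, 1260, 1350, 1620, 2430, 3650, 3660, 3690, 3780, 4050, 4860, 7290}, so |A + A| = 28.
K = |A + A| / |A| = 28/7 = 4/1 ≈ 4.0000.
Reference: AP of size 7 gives K = 13/7 ≈ 1.8571; a fully generic set of size 7 gives K ≈ 4.0000.

|A| = 7, |A + A| = 28, K = 28/7 = 4/1.


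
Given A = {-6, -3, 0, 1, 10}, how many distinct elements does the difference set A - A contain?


A - A = {a - a' : a, a' ∈ A}; |A| = 5.
Bounds: 2|A|-1 ≤ |A - A| ≤ |A|² - |A| + 1, i.e. 9 ≤ |A - A| ≤ 21.
Note: 0 ∈ A - A always (from a - a). The set is symmetric: if d ∈ A - A then -d ∈ A - A.
Enumerate nonzero differences d = a - a' with a > a' (then include -d):
Positive differences: {1, 3, 4, 6, 7, 9, 10, 13, 16}
Full difference set: {0} ∪ (positive diffs) ∪ (negative diffs).
|A - A| = 1 + 2·9 = 19 (matches direct enumeration: 19).

|A - A| = 19


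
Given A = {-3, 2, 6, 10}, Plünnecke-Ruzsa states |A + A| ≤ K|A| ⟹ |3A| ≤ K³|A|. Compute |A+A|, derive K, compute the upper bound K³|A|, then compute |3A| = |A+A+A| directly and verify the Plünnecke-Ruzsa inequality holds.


|A| = 4.
Step 1: Compute A + A by enumerating all 16 pairs.
A + A = {-6, -1, 3, 4, 7, 8, 12, 16, 20}, so |A + A| = 9.
Step 2: Doubling constant K = |A + A|/|A| = 9/4 = 9/4 ≈ 2.2500.
Step 3: Plünnecke-Ruzsa gives |3A| ≤ K³·|A| = (2.2500)³ · 4 ≈ 45.5625.
Step 4: Compute 3A = A + A + A directly by enumerating all triples (a,b,c) ∈ A³; |3A| = 16.
Step 5: Check 16 ≤ 45.5625? Yes ✓.

K = 9/4, Plünnecke-Ruzsa bound K³|A| ≈ 45.5625, |3A| = 16, inequality holds.


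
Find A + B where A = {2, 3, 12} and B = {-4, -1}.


A + B = {a + b : a ∈ A, b ∈ B}.
Enumerate all |A|·|B| = 3·2 = 6 pairs (a, b) and collect distinct sums.
a = 2: 2+-4=-2, 2+-1=1
a = 3: 3+-4=-1, 3+-1=2
a = 12: 12+-4=8, 12+-1=11
Collecting distinct sums: A + B = {-2, -1, 1, 2, 8, 11}
|A + B| = 6

A + B = {-2, -1, 1, 2, 8, 11}


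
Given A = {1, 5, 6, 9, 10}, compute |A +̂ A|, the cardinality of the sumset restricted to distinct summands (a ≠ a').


Restricted sumset: A +̂ A = {a + a' : a ∈ A, a' ∈ A, a ≠ a'}.
Equivalently, take A + A and drop any sum 2a that is achievable ONLY as a + a for a ∈ A (i.e. sums representable only with equal summands).
Enumerate pairs (a, a') with a < a' (symmetric, so each unordered pair gives one sum; this covers all a ≠ a'):
  1 + 5 = 6
  1 + 6 = 7
  1 + 9 = 10
  1 + 10 = 11
  5 + 6 = 11
  5 + 9 = 14
  5 + 10 = 15
  6 + 9 = 15
  6 + 10 = 16
  9 + 10 = 19
Collected distinct sums: {6, 7, 10, 11, 14, 15, 16, 19}
|A +̂ A| = 8
(Reference bound: |A +̂ A| ≥ 2|A| - 3 for |A| ≥ 2, with |A| = 5 giving ≥ 7.)

|A +̂ A| = 8


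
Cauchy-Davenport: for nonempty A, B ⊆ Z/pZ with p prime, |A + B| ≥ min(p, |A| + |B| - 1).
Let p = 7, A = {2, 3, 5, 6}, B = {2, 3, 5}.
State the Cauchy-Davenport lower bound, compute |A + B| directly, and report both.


Cauchy-Davenport: |A + B| ≥ min(p, |A| + |B| - 1) for A, B nonempty in Z/pZ.
|A| = 4, |B| = 3, p = 7.
CD lower bound = min(7, 4 + 3 - 1) = min(7, 6) = 6.
Compute A + B mod 7 directly:
a = 2: 2+2=4, 2+3=5, 2+5=0
a = 3: 3+2=5, 3+3=6, 3+5=1
a = 5: 5+2=0, 5+3=1, 5+5=3
a = 6: 6+2=1, 6+3=2, 6+5=4
A + B = {0, 1, 2, 3, 4, 5, 6}, so |A + B| = 7.
Verify: 7 ≥ 6? Yes ✓.

CD lower bound = 6, actual |A + B| = 7.


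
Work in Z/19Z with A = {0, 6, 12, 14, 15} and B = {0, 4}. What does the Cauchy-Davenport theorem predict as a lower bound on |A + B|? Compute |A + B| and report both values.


Cauchy-Davenport: |A + B| ≥ min(p, |A| + |B| - 1) for A, B nonempty in Z/pZ.
|A| = 5, |B| = 2, p = 19.
CD lower bound = min(19, 5 + 2 - 1) = min(19, 6) = 6.
Compute A + B mod 19 directly:
a = 0: 0+0=0, 0+4=4
a = 6: 6+0=6, 6+4=10
a = 12: 12+0=12, 12+4=16
a = 14: 14+0=14, 14+4=18
a = 15: 15+0=15, 15+4=0
A + B = {0, 4, 6, 10, 12, 14, 15, 16, 18}, so |A + B| = 9.
Verify: 9 ≥ 6? Yes ✓.

CD lower bound = 6, actual |A + B| = 9.


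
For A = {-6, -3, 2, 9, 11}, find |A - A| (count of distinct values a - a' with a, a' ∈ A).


A - A = {a - a' : a, a' ∈ A}; |A| = 5.
Bounds: 2|A|-1 ≤ |A - A| ≤ |A|² - |A| + 1, i.e. 9 ≤ |A - A| ≤ 21.
Note: 0 ∈ A - A always (from a - a). The set is symmetric: if d ∈ A - A then -d ∈ A - A.
Enumerate nonzero differences d = a - a' with a > a' (then include -d):
Positive differences: {2, 3, 5, 7, 8, 9, 12, 14, 15, 17}
Full difference set: {0} ∪ (positive diffs) ∪ (negative diffs).
|A - A| = 1 + 2·10 = 21 (matches direct enumeration: 21).

|A - A| = 21


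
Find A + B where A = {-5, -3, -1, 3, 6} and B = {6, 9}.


A + B = {a + b : a ∈ A, b ∈ B}.
Enumerate all |A|·|B| = 5·2 = 10 pairs (a, b) and collect distinct sums.
a = -5: -5+6=1, -5+9=4
a = -3: -3+6=3, -3+9=6
a = -1: -1+6=5, -1+9=8
a = 3: 3+6=9, 3+9=12
a = 6: 6+6=12, 6+9=15
Collecting distinct sums: A + B = {1, 3, 4, 5, 6, 8, 9, 12, 15}
|A + B| = 9

A + B = {1, 3, 4, 5, 6, 8, 9, 12, 15}


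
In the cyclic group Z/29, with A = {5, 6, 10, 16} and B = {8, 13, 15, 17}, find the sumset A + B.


Work in Z/29Z: reduce every sum a + b modulo 29.
Enumerate all 16 pairs:
a = 5: 5+8=13, 5+13=18, 5+15=20, 5+17=22
a = 6: 6+8=14, 6+13=19, 6+15=21, 6+17=23
a = 10: 10+8=18, 10+13=23, 10+15=25, 10+17=27
a = 16: 16+8=24, 16+13=0, 16+15=2, 16+17=4
Distinct residues collected: {0, 2, 4, 13, 14, 18, 19, 20, 21, 22, 23, 24, 25, 27}
|A + B| = 14 (out of 29 total residues).

A + B = {0, 2, 4, 13, 14, 18, 19, 20, 21, 22, 23, 24, 25, 27}


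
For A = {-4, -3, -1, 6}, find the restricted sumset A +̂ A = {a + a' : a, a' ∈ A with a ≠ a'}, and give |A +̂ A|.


Restricted sumset: A +̂ A = {a + a' : a ∈ A, a' ∈ A, a ≠ a'}.
Equivalently, take A + A and drop any sum 2a that is achievable ONLY as a + a for a ∈ A (i.e. sums representable only with equal summands).
Enumerate pairs (a, a') with a < a' (symmetric, so each unordered pair gives one sum; this covers all a ≠ a'):
  -4 + -3 = -7
  -4 + -1 = -5
  -4 + 6 = 2
  -3 + -1 = -4
  -3 + 6 = 3
  -1 + 6 = 5
Collected distinct sums: {-7, -5, -4, 2, 3, 5}
|A +̂ A| = 6
(Reference bound: |A +̂ A| ≥ 2|A| - 3 for |A| ≥ 2, with |A| = 4 giving ≥ 5.)

|A +̂ A| = 6


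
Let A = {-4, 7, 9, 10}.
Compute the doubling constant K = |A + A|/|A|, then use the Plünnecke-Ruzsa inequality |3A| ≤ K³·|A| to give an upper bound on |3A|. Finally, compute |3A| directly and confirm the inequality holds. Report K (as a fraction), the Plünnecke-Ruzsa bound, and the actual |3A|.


|A| = 4.
Step 1: Compute A + A by enumerating all 16 pairs.
A + A = {-8, 3, 5, 6, 14, 16, 17, 18, 19, 20}, so |A + A| = 10.
Step 2: Doubling constant K = |A + A|/|A| = 10/4 = 10/4 ≈ 2.5000.
Step 3: Plünnecke-Ruzsa gives |3A| ≤ K³·|A| = (2.5000)³ · 4 ≈ 62.5000.
Step 4: Compute 3A = A + A + A directly by enumerating all triples (a,b,c) ∈ A³; |3A| = 19.
Step 5: Check 19 ≤ 62.5000? Yes ✓.

K = 10/4, Plünnecke-Ruzsa bound K³|A| ≈ 62.5000, |3A| = 19, inequality holds.


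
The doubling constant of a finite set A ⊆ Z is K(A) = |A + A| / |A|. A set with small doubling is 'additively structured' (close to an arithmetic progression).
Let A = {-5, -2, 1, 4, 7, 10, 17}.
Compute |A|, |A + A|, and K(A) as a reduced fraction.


|A| = 7.
Compute A + A by enumerating all 49 pairs.
A + A = {-10, -7, -4, -1, 2, 5, 8, 11, 12, 14, 15, 17, 18, 20, 21, 24, 27, 34}, so |A + A| = 18.
K = |A + A| / |A| = 18/7 (already in lowest terms) ≈ 2.5714.
Reference: AP of size 7 gives K = 13/7 ≈ 1.8571; a fully generic set of size 7 gives K ≈ 4.0000.

|A| = 7, |A + A| = 18, K = 18/7.


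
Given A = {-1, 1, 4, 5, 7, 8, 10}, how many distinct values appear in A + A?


A + A = {a + a' : a, a' ∈ A}; |A| = 7.
General bounds: 2|A| - 1 ≤ |A + A| ≤ |A|(|A|+1)/2, i.e. 13 ≤ |A + A| ≤ 28.
Lower bound 2|A|-1 is attained iff A is an arithmetic progression.
Enumerate sums a + a' for a ≤ a' (symmetric, so this suffices):
a = -1: -1+-1=-2, -1+1=0, -1+4=3, -1+5=4, -1+7=6, -1+8=7, -1+10=9
a = 1: 1+1=2, 1+4=5, 1+5=6, 1+7=8, 1+8=9, 1+10=11
a = 4: 4+4=8, 4+5=9, 4+7=11, 4+8=12, 4+10=14
a = 5: 5+5=10, 5+7=12, 5+8=13, 5+10=15
a = 7: 7+7=14, 7+8=15, 7+10=17
a = 8: 8+8=16, 8+10=18
a = 10: 10+10=20
Distinct sums: {-2, 0, 2, 3, 4, 5, 6, 7, 8, 9, 10, 11, 12, 13, 14, 15, 16, 17, 18, 20}
|A + A| = 20

|A + A| = 20


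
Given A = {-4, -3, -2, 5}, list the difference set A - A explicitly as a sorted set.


A - A = {a - a' : a, a' ∈ A}.
Compute a - a' for each ordered pair (a, a'):
a = -4: -4--4=0, -4--3=-1, -4--2=-2, -4-5=-9
a = -3: -3--4=1, -3--3=0, -3--2=-1, -3-5=-8
a = -2: -2--4=2, -2--3=1, -2--2=0, -2-5=-7
a = 5: 5--4=9, 5--3=8, 5--2=7, 5-5=0
Collecting distinct values (and noting 0 appears from a-a):
A - A = {-9, -8, -7, -2, -1, 0, 1, 2, 7, 8, 9}
|A - A| = 11

A - A = {-9, -8, -7, -2, -1, 0, 1, 2, 7, 8, 9}


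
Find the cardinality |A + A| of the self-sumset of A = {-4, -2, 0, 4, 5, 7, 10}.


A + A = {a + a' : a, a' ∈ A}; |A| = 7.
General bounds: 2|A| - 1 ≤ |A + A| ≤ |A|(|A|+1)/2, i.e. 13 ≤ |A + A| ≤ 28.
Lower bound 2|A|-1 is attained iff A is an arithmetic progression.
Enumerate sums a + a' for a ≤ a' (symmetric, so this suffices):
a = -4: -4+-4=-8, -4+-2=-6, -4+0=-4, -4+4=0, -4+5=1, -4+7=3, -4+10=6
a = -2: -2+-2=-4, -2+0=-2, -2+4=2, -2+5=3, -2+7=5, -2+10=8
a = 0: 0+0=0, 0+4=4, 0+5=5, 0+7=7, 0+10=10
a = 4: 4+4=8, 4+5=9, 4+7=11, 4+10=14
a = 5: 5+5=10, 5+7=12, 5+10=15
a = 7: 7+7=14, 7+10=17
a = 10: 10+10=20
Distinct sums: {-8, -6, -4, -2, 0, 1, 2, 3, 4, 5, 6, 7, 8, 9, 10, 11, 12, 14, 15, 17, 20}
|A + A| = 21

|A + A| = 21


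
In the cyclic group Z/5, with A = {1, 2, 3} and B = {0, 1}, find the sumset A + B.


Work in Z/5Z: reduce every sum a + b modulo 5.
Enumerate all 6 pairs:
a = 1: 1+0=1, 1+1=2
a = 2: 2+0=2, 2+1=3
a = 3: 3+0=3, 3+1=4
Distinct residues collected: {1, 2, 3, 4}
|A + B| = 4 (out of 5 total residues).

A + B = {1, 2, 3, 4}


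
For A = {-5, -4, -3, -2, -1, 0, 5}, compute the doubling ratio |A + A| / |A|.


|A| = 7.
Compute A + A by enumerating all 49 pairs.
A + A = {-10, -9, -8, -7, -6, -5, -4, -3, -2, -1, 0, 1, 2, 3, 4, 5, 10}, so |A + A| = 17.
K = |A + A| / |A| = 17/7 (already in lowest terms) ≈ 2.4286.
Reference: AP of size 7 gives K = 13/7 ≈ 1.8571; a fully generic set of size 7 gives K ≈ 4.0000.

|A| = 7, |A + A| = 17, K = 17/7.


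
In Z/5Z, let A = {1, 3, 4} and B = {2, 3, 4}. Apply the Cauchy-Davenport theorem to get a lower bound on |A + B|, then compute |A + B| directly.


Cauchy-Davenport: |A + B| ≥ min(p, |A| + |B| - 1) for A, B nonempty in Z/pZ.
|A| = 3, |B| = 3, p = 5.
CD lower bound = min(5, 3 + 3 - 1) = min(5, 5) = 5.
Compute A + B mod 5 directly:
a = 1: 1+2=3, 1+3=4, 1+4=0
a = 3: 3+2=0, 3+3=1, 3+4=2
a = 4: 4+2=1, 4+3=2, 4+4=3
A + B = {0, 1, 2, 3, 4}, so |A + B| = 5.
Verify: 5 ≥ 5? Yes ✓.

CD lower bound = 5, actual |A + B| = 5.


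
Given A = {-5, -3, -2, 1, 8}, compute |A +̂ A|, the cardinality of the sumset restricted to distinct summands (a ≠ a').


Restricted sumset: A +̂ A = {a + a' : a ∈ A, a' ∈ A, a ≠ a'}.
Equivalently, take A + A and drop any sum 2a that is achievable ONLY as a + a for a ∈ A (i.e. sums representable only with equal summands).
Enumerate pairs (a, a') with a < a' (symmetric, so each unordered pair gives one sum; this covers all a ≠ a'):
  -5 + -3 = -8
  -5 + -2 = -7
  -5 + 1 = -4
  -5 + 8 = 3
  -3 + -2 = -5
  -3 + 1 = -2
  -3 + 8 = 5
  -2 + 1 = -1
  -2 + 8 = 6
  1 + 8 = 9
Collected distinct sums: {-8, -7, -5, -4, -2, -1, 3, 5, 6, 9}
|A +̂ A| = 10
(Reference bound: |A +̂ A| ≥ 2|A| - 3 for |A| ≥ 2, with |A| = 5 giving ≥ 7.)

|A +̂ A| = 10


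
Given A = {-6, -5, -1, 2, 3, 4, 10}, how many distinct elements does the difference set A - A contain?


A - A = {a - a' : a, a' ∈ A}; |A| = 7.
Bounds: 2|A|-1 ≤ |A - A| ≤ |A|² - |A| + 1, i.e. 13 ≤ |A - A| ≤ 43.
Note: 0 ∈ A - A always (from a - a). The set is symmetric: if d ∈ A - A then -d ∈ A - A.
Enumerate nonzero differences d = a - a' with a > a' (then include -d):
Positive differences: {1, 2, 3, 4, 5, 6, 7, 8, 9, 10, 11, 15, 16}
Full difference set: {0} ∪ (positive diffs) ∪ (negative diffs).
|A - A| = 1 + 2·13 = 27 (matches direct enumeration: 27).

|A - A| = 27


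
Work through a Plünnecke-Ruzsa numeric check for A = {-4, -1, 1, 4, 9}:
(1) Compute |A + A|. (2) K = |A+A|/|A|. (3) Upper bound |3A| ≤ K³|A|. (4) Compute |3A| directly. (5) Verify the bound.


|A| = 5.
Step 1: Compute A + A by enumerating all 25 pairs.
A + A = {-8, -5, -3, -2, 0, 2, 3, 5, 8, 10, 13, 18}, so |A + A| = 12.
Step 2: Doubling constant K = |A + A|/|A| = 12/5 = 12/5 ≈ 2.4000.
Step 3: Plünnecke-Ruzsa gives |3A| ≤ K³·|A| = (2.4000)³ · 5 ≈ 69.1200.
Step 4: Compute 3A = A + A + A directly by enumerating all triples (a,b,c) ∈ A³; |3A| = 22.
Step 5: Check 22 ≤ 69.1200? Yes ✓.

K = 12/5, Plünnecke-Ruzsa bound K³|A| ≈ 69.1200, |3A| = 22, inequality holds.


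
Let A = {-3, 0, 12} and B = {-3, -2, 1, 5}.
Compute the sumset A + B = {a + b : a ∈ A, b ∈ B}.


A + B = {a + b : a ∈ A, b ∈ B}.
Enumerate all |A|·|B| = 3·4 = 12 pairs (a, b) and collect distinct sums.
a = -3: -3+-3=-6, -3+-2=-5, -3+1=-2, -3+5=2
a = 0: 0+-3=-3, 0+-2=-2, 0+1=1, 0+5=5
a = 12: 12+-3=9, 12+-2=10, 12+1=13, 12+5=17
Collecting distinct sums: A + B = {-6, -5, -3, -2, 1, 2, 5, 9, 10, 13, 17}
|A + B| = 11

A + B = {-6, -5, -3, -2, 1, 2, 5, 9, 10, 13, 17}


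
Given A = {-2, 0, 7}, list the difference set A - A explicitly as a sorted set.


A - A = {a - a' : a, a' ∈ A}.
Compute a - a' for each ordered pair (a, a'):
a = -2: -2--2=0, -2-0=-2, -2-7=-9
a = 0: 0--2=2, 0-0=0, 0-7=-7
a = 7: 7--2=9, 7-0=7, 7-7=0
Collecting distinct values (and noting 0 appears from a-a):
A - A = {-9, -7, -2, 0, 2, 7, 9}
|A - A| = 7

A - A = {-9, -7, -2, 0, 2, 7, 9}


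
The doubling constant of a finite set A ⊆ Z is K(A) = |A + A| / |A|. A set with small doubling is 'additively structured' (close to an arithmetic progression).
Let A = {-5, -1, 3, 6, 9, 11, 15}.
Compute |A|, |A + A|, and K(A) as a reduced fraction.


|A| = 7.
Compute A + A by enumerating all 49 pairs.
A + A = {-10, -6, -2, 1, 2, 4, 5, 6, 8, 9, 10, 12, 14, 15, 17, 18, 20, 21, 22, 24, 26, 30}, so |A + A| = 22.
K = |A + A| / |A| = 22/7 (already in lowest terms) ≈ 3.1429.
Reference: AP of size 7 gives K = 13/7 ≈ 1.8571; a fully generic set of size 7 gives K ≈ 4.0000.

|A| = 7, |A + A| = 22, K = 22/7.


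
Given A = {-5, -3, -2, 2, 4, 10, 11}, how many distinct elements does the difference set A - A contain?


A - A = {a - a' : a, a' ∈ A}; |A| = 7.
Bounds: 2|A|-1 ≤ |A - A| ≤ |A|² - |A| + 1, i.e. 13 ≤ |A - A| ≤ 43.
Note: 0 ∈ A - A always (from a - a). The set is symmetric: if d ∈ A - A then -d ∈ A - A.
Enumerate nonzero differences d = a - a' with a > a' (then include -d):
Positive differences: {1, 2, 3, 4, 5, 6, 7, 8, 9, 12, 13, 14, 15, 16}
Full difference set: {0} ∪ (positive diffs) ∪ (negative diffs).
|A - A| = 1 + 2·14 = 29 (matches direct enumeration: 29).

|A - A| = 29


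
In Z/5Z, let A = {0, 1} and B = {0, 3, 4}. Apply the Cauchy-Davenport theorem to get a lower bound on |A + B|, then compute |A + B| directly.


Cauchy-Davenport: |A + B| ≥ min(p, |A| + |B| - 1) for A, B nonempty in Z/pZ.
|A| = 2, |B| = 3, p = 5.
CD lower bound = min(5, 2 + 3 - 1) = min(5, 4) = 4.
Compute A + B mod 5 directly:
a = 0: 0+0=0, 0+3=3, 0+4=4
a = 1: 1+0=1, 1+3=4, 1+4=0
A + B = {0, 1, 3, 4}, so |A + B| = 4.
Verify: 4 ≥ 4? Yes ✓.

CD lower bound = 4, actual |A + B| = 4.


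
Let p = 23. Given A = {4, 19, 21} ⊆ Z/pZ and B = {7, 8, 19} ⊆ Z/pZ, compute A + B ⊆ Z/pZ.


Work in Z/23Z: reduce every sum a + b modulo 23.
Enumerate all 9 pairs:
a = 4: 4+7=11, 4+8=12, 4+19=0
a = 19: 19+7=3, 19+8=4, 19+19=15
a = 21: 21+7=5, 21+8=6, 21+19=17
Distinct residues collected: {0, 3, 4, 5, 6, 11, 12, 15, 17}
|A + B| = 9 (out of 23 total residues).

A + B = {0, 3, 4, 5, 6, 11, 12, 15, 17}


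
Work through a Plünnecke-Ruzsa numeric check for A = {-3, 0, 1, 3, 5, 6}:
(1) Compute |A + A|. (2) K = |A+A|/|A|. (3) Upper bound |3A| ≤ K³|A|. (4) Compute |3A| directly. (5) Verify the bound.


|A| = 6.
Step 1: Compute A + A by enumerating all 36 pairs.
A + A = {-6, -3, -2, 0, 1, 2, 3, 4, 5, 6, 7, 8, 9, 10, 11, 12}, so |A + A| = 16.
Step 2: Doubling constant K = |A + A|/|A| = 16/6 = 16/6 ≈ 2.6667.
Step 3: Plünnecke-Ruzsa gives |3A| ≤ K³·|A| = (2.6667)³ · 6 ≈ 113.7778.
Step 4: Compute 3A = A + A + A directly by enumerating all triples (a,b,c) ∈ A³; |3A| = 25.
Step 5: Check 25 ≤ 113.7778? Yes ✓.

K = 16/6, Plünnecke-Ruzsa bound K³|A| ≈ 113.7778, |3A| = 25, inequality holds.


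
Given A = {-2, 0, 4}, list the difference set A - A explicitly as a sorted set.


A - A = {a - a' : a, a' ∈ A}.
Compute a - a' for each ordered pair (a, a'):
a = -2: -2--2=0, -2-0=-2, -2-4=-6
a = 0: 0--2=2, 0-0=0, 0-4=-4
a = 4: 4--2=6, 4-0=4, 4-4=0
Collecting distinct values (and noting 0 appears from a-a):
A - A = {-6, -4, -2, 0, 2, 4, 6}
|A - A| = 7

A - A = {-6, -4, -2, 0, 2, 4, 6}


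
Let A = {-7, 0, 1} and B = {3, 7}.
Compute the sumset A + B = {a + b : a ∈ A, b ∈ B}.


A + B = {a + b : a ∈ A, b ∈ B}.
Enumerate all |A|·|B| = 3·2 = 6 pairs (a, b) and collect distinct sums.
a = -7: -7+3=-4, -7+7=0
a = 0: 0+3=3, 0+7=7
a = 1: 1+3=4, 1+7=8
Collecting distinct sums: A + B = {-4, 0, 3, 4, 7, 8}
|A + B| = 6

A + B = {-4, 0, 3, 4, 7, 8}


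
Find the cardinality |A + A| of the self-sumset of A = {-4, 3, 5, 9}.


A + A = {a + a' : a, a' ∈ A}; |A| = 4.
General bounds: 2|A| - 1 ≤ |A + A| ≤ |A|(|A|+1)/2, i.e. 7 ≤ |A + A| ≤ 10.
Lower bound 2|A|-1 is attained iff A is an arithmetic progression.
Enumerate sums a + a' for a ≤ a' (symmetric, so this suffices):
a = -4: -4+-4=-8, -4+3=-1, -4+5=1, -4+9=5
a = 3: 3+3=6, 3+5=8, 3+9=12
a = 5: 5+5=10, 5+9=14
a = 9: 9+9=18
Distinct sums: {-8, -1, 1, 5, 6, 8, 10, 12, 14, 18}
|A + A| = 10

|A + A| = 10


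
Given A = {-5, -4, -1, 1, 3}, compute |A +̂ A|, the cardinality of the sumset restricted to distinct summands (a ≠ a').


Restricted sumset: A +̂ A = {a + a' : a ∈ A, a' ∈ A, a ≠ a'}.
Equivalently, take A + A and drop any sum 2a that is achievable ONLY as a + a for a ∈ A (i.e. sums representable only with equal summands).
Enumerate pairs (a, a') with a < a' (symmetric, so each unordered pair gives one sum; this covers all a ≠ a'):
  -5 + -4 = -9
  -5 + -1 = -6
  -5 + 1 = -4
  -5 + 3 = -2
  -4 + -1 = -5
  -4 + 1 = -3
  -4 + 3 = -1
  -1 + 1 = 0
  -1 + 3 = 2
  1 + 3 = 4
Collected distinct sums: {-9, -6, -5, -4, -3, -2, -1, 0, 2, 4}
|A +̂ A| = 10
(Reference bound: |A +̂ A| ≥ 2|A| - 3 for |A| ≥ 2, with |A| = 5 giving ≥ 7.)

|A +̂ A| = 10


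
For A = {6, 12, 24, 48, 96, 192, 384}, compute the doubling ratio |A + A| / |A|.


|A| = 7.
Compute A + A by enumerating all 49 pairs.
A + A = {12, 18, 24, 30, 36, 48, 54, 60, 72, 96, 102, 108, 120, 144, 192, 198, 204, 216, 240, 288, 384, 390, 396, 408, 432, 480, 576, 768}, so |A + A| = 28.
K = |A + A| / |A| = 28/7 = 4/1 ≈ 4.0000.
Reference: AP of size 7 gives K = 13/7 ≈ 1.8571; a fully generic set of size 7 gives K ≈ 4.0000.

|A| = 7, |A + A| = 28, K = 28/7 = 4/1.


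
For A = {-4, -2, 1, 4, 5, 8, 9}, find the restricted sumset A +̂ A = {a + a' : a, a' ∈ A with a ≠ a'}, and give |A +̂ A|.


Restricted sumset: A +̂ A = {a + a' : a ∈ A, a' ∈ A, a ≠ a'}.
Equivalently, take A + A and drop any sum 2a that is achievable ONLY as a + a for a ∈ A (i.e. sums representable only with equal summands).
Enumerate pairs (a, a') with a < a' (symmetric, so each unordered pair gives one sum; this covers all a ≠ a'):
  -4 + -2 = -6
  -4 + 1 = -3
  -4 + 4 = 0
  -4 + 5 = 1
  -4 + 8 = 4
  -4 + 9 = 5
  -2 + 1 = -1
  -2 + 4 = 2
  -2 + 5 = 3
  -2 + 8 = 6
  -2 + 9 = 7
  1 + 4 = 5
  1 + 5 = 6
  1 + 8 = 9
  1 + 9 = 10
  4 + 5 = 9
  4 + 8 = 12
  4 + 9 = 13
  5 + 8 = 13
  5 + 9 = 14
  8 + 9 = 17
Collected distinct sums: {-6, -3, -1, 0, 1, 2, 3, 4, 5, 6, 7, 9, 10, 12, 13, 14, 17}
|A +̂ A| = 17
(Reference bound: |A +̂ A| ≥ 2|A| - 3 for |A| ≥ 2, with |A| = 7 giving ≥ 11.)

|A +̂ A| = 17


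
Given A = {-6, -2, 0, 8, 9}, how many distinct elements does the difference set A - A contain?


A - A = {a - a' : a, a' ∈ A}; |A| = 5.
Bounds: 2|A|-1 ≤ |A - A| ≤ |A|² - |A| + 1, i.e. 9 ≤ |A - A| ≤ 21.
Note: 0 ∈ A - A always (from a - a). The set is symmetric: if d ∈ A - A then -d ∈ A - A.
Enumerate nonzero differences d = a - a' with a > a' (then include -d):
Positive differences: {1, 2, 4, 6, 8, 9, 10, 11, 14, 15}
Full difference set: {0} ∪ (positive diffs) ∪ (negative diffs).
|A - A| = 1 + 2·10 = 21 (matches direct enumeration: 21).

|A - A| = 21


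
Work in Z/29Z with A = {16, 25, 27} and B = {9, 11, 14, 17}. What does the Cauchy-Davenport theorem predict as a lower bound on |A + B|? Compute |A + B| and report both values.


Cauchy-Davenport: |A + B| ≥ min(p, |A| + |B| - 1) for A, B nonempty in Z/pZ.
|A| = 3, |B| = 4, p = 29.
CD lower bound = min(29, 3 + 4 - 1) = min(29, 6) = 6.
Compute A + B mod 29 directly:
a = 16: 16+9=25, 16+11=27, 16+14=1, 16+17=4
a = 25: 25+9=5, 25+11=7, 25+14=10, 25+17=13
a = 27: 27+9=7, 27+11=9, 27+14=12, 27+17=15
A + B = {1, 4, 5, 7, 9, 10, 12, 13, 15, 25, 27}, so |A + B| = 11.
Verify: 11 ≥ 6? Yes ✓.

CD lower bound = 6, actual |A + B| = 11.


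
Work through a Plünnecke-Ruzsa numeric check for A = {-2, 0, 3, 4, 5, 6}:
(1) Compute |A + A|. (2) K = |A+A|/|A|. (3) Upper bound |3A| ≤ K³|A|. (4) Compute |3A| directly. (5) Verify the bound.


|A| = 6.
Step 1: Compute A + A by enumerating all 36 pairs.
A + A = {-4, -2, 0, 1, 2, 3, 4, 5, 6, 7, 8, 9, 10, 11, 12}, so |A + A| = 15.
Step 2: Doubling constant K = |A + A|/|A| = 15/6 = 15/6 ≈ 2.5000.
Step 3: Plünnecke-Ruzsa gives |3A| ≤ K³·|A| = (2.5000)³ · 6 ≈ 93.7500.
Step 4: Compute 3A = A + A + A directly by enumerating all triples (a,b,c) ∈ A³; |3A| = 23.
Step 5: Check 23 ≤ 93.7500? Yes ✓.

K = 15/6, Plünnecke-Ruzsa bound K³|A| ≈ 93.7500, |3A| = 23, inequality holds.


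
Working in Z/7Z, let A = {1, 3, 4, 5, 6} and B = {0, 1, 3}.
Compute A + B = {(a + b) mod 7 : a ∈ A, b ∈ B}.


Work in Z/7Z: reduce every sum a + b modulo 7.
Enumerate all 15 pairs:
a = 1: 1+0=1, 1+1=2, 1+3=4
a = 3: 3+0=3, 3+1=4, 3+3=6
a = 4: 4+0=4, 4+1=5, 4+3=0
a = 5: 5+0=5, 5+1=6, 5+3=1
a = 6: 6+0=6, 6+1=0, 6+3=2
Distinct residues collected: {0, 1, 2, 3, 4, 5, 6}
|A + B| = 7 (out of 7 total residues).

A + B = {0, 1, 2, 3, 4, 5, 6}


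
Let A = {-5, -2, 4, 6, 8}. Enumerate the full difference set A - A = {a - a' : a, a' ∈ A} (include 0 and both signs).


A - A = {a - a' : a, a' ∈ A}.
Compute a - a' for each ordered pair (a, a'):
a = -5: -5--5=0, -5--2=-3, -5-4=-9, -5-6=-11, -5-8=-13
a = -2: -2--5=3, -2--2=0, -2-4=-6, -2-6=-8, -2-8=-10
a = 4: 4--5=9, 4--2=6, 4-4=0, 4-6=-2, 4-8=-4
a = 6: 6--5=11, 6--2=8, 6-4=2, 6-6=0, 6-8=-2
a = 8: 8--5=13, 8--2=10, 8-4=4, 8-6=2, 8-8=0
Collecting distinct values (and noting 0 appears from a-a):
A - A = {-13, -11, -10, -9, -8, -6, -4, -3, -2, 0, 2, 3, 4, 6, 8, 9, 10, 11, 13}
|A - A| = 19

A - A = {-13, -11, -10, -9, -8, -6, -4, -3, -2, 0, 2, 3, 4, 6, 8, 9, 10, 11, 13}


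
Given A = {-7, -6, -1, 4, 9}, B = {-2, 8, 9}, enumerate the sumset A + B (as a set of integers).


A + B = {a + b : a ∈ A, b ∈ B}.
Enumerate all |A|·|B| = 5·3 = 15 pairs (a, b) and collect distinct sums.
a = -7: -7+-2=-9, -7+8=1, -7+9=2
a = -6: -6+-2=-8, -6+8=2, -6+9=3
a = -1: -1+-2=-3, -1+8=7, -1+9=8
a = 4: 4+-2=2, 4+8=12, 4+9=13
a = 9: 9+-2=7, 9+8=17, 9+9=18
Collecting distinct sums: A + B = {-9, -8, -3, 1, 2, 3, 7, 8, 12, 13, 17, 18}
|A + B| = 12

A + B = {-9, -8, -3, 1, 2, 3, 7, 8, 12, 13, 17, 18}


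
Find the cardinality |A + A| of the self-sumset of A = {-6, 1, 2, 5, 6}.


A + A = {a + a' : a, a' ∈ A}; |A| = 5.
General bounds: 2|A| - 1 ≤ |A + A| ≤ |A|(|A|+1)/2, i.e. 9 ≤ |A + A| ≤ 15.
Lower bound 2|A|-1 is attained iff A is an arithmetic progression.
Enumerate sums a + a' for a ≤ a' (symmetric, so this suffices):
a = -6: -6+-6=-12, -6+1=-5, -6+2=-4, -6+5=-1, -6+6=0
a = 1: 1+1=2, 1+2=3, 1+5=6, 1+6=7
a = 2: 2+2=4, 2+5=7, 2+6=8
a = 5: 5+5=10, 5+6=11
a = 6: 6+6=12
Distinct sums: {-12, -5, -4, -1, 0, 2, 3, 4, 6, 7, 8, 10, 11, 12}
|A + A| = 14

|A + A| = 14


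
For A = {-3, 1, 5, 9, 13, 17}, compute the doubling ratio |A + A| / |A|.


|A| = 6.
Compute A + A by enumerating all 36 pairs.
A + A = {-6, -2, 2, 6, 10, 14, 18, 22, 26, 30, 34}, so |A + A| = 11.
K = |A + A| / |A| = 11/6 (already in lowest terms) ≈ 1.8333.
Reference: AP of size 6 gives K = 11/6 ≈ 1.8333; a fully generic set of size 6 gives K ≈ 3.5000.

|A| = 6, |A + A| = 11, K = 11/6.


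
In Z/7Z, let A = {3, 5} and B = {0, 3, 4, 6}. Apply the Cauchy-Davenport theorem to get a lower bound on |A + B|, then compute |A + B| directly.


Cauchy-Davenport: |A + B| ≥ min(p, |A| + |B| - 1) for A, B nonempty in Z/pZ.
|A| = 2, |B| = 4, p = 7.
CD lower bound = min(7, 2 + 4 - 1) = min(7, 5) = 5.
Compute A + B mod 7 directly:
a = 3: 3+0=3, 3+3=6, 3+4=0, 3+6=2
a = 5: 5+0=5, 5+3=1, 5+4=2, 5+6=4
A + B = {0, 1, 2, 3, 4, 5, 6}, so |A + B| = 7.
Verify: 7 ≥ 5? Yes ✓.

CD lower bound = 5, actual |A + B| = 7.


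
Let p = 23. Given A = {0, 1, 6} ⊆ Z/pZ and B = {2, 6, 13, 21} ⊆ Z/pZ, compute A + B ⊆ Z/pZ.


Work in Z/23Z: reduce every sum a + b modulo 23.
Enumerate all 12 pairs:
a = 0: 0+2=2, 0+6=6, 0+13=13, 0+21=21
a = 1: 1+2=3, 1+6=7, 1+13=14, 1+21=22
a = 6: 6+2=8, 6+6=12, 6+13=19, 6+21=4
Distinct residues collected: {2, 3, 4, 6, 7, 8, 12, 13, 14, 19, 21, 22}
|A + B| = 12 (out of 23 total residues).

A + B = {2, 3, 4, 6, 7, 8, 12, 13, 14, 19, 21, 22}


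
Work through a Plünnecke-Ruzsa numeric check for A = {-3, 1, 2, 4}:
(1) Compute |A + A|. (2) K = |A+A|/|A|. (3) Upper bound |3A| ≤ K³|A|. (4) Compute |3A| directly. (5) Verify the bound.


|A| = 4.
Step 1: Compute A + A by enumerating all 16 pairs.
A + A = {-6, -2, -1, 1, 2, 3, 4, 5, 6, 8}, so |A + A| = 10.
Step 2: Doubling constant K = |A + A|/|A| = 10/4 = 10/4 ≈ 2.5000.
Step 3: Plünnecke-Ruzsa gives |3A| ≤ K³·|A| = (2.5000)³ · 4 ≈ 62.5000.
Step 4: Compute 3A = A + A + A directly by enumerating all triples (a,b,c) ∈ A³; |3A| = 17.
Step 5: Check 17 ≤ 62.5000? Yes ✓.

K = 10/4, Plünnecke-Ruzsa bound K³|A| ≈ 62.5000, |3A| = 17, inequality holds.


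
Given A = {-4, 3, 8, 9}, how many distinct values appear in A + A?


A + A = {a + a' : a, a' ∈ A}; |A| = 4.
General bounds: 2|A| - 1 ≤ |A + A| ≤ |A|(|A|+1)/2, i.e. 7 ≤ |A + A| ≤ 10.
Lower bound 2|A|-1 is attained iff A is an arithmetic progression.
Enumerate sums a + a' for a ≤ a' (symmetric, so this suffices):
a = -4: -4+-4=-8, -4+3=-1, -4+8=4, -4+9=5
a = 3: 3+3=6, 3+8=11, 3+9=12
a = 8: 8+8=16, 8+9=17
a = 9: 9+9=18
Distinct sums: {-8, -1, 4, 5, 6, 11, 12, 16, 17, 18}
|A + A| = 10

|A + A| = 10


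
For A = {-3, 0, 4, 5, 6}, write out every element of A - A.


A - A = {a - a' : a, a' ∈ A}.
Compute a - a' for each ordered pair (a, a'):
a = -3: -3--3=0, -3-0=-3, -3-4=-7, -3-5=-8, -3-6=-9
a = 0: 0--3=3, 0-0=0, 0-4=-4, 0-5=-5, 0-6=-6
a = 4: 4--3=7, 4-0=4, 4-4=0, 4-5=-1, 4-6=-2
a = 5: 5--3=8, 5-0=5, 5-4=1, 5-5=0, 5-6=-1
a = 6: 6--3=9, 6-0=6, 6-4=2, 6-5=1, 6-6=0
Collecting distinct values (and noting 0 appears from a-a):
A - A = {-9, -8, -7, -6, -5, -4, -3, -2, -1, 0, 1, 2, 3, 4, 5, 6, 7, 8, 9}
|A - A| = 19

A - A = {-9, -8, -7, -6, -5, -4, -3, -2, -1, 0, 1, 2, 3, 4, 5, 6, 7, 8, 9}


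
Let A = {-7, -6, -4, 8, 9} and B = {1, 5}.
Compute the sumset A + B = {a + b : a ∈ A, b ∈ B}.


A + B = {a + b : a ∈ A, b ∈ B}.
Enumerate all |A|·|B| = 5·2 = 10 pairs (a, b) and collect distinct sums.
a = -7: -7+1=-6, -7+5=-2
a = -6: -6+1=-5, -6+5=-1
a = -4: -4+1=-3, -4+5=1
a = 8: 8+1=9, 8+5=13
a = 9: 9+1=10, 9+5=14
Collecting distinct sums: A + B = {-6, -5, -3, -2, -1, 1, 9, 10, 13, 14}
|A + B| = 10

A + B = {-6, -5, -3, -2, -1, 1, 9, 10, 13, 14}


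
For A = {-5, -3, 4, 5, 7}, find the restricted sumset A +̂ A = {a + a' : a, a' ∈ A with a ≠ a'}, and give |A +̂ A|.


Restricted sumset: A +̂ A = {a + a' : a ∈ A, a' ∈ A, a ≠ a'}.
Equivalently, take A + A and drop any sum 2a that is achievable ONLY as a + a for a ∈ A (i.e. sums representable only with equal summands).
Enumerate pairs (a, a') with a < a' (symmetric, so each unordered pair gives one sum; this covers all a ≠ a'):
  -5 + -3 = -8
  -5 + 4 = -1
  -5 + 5 = 0
  -5 + 7 = 2
  -3 + 4 = 1
  -3 + 5 = 2
  -3 + 7 = 4
  4 + 5 = 9
  4 + 7 = 11
  5 + 7 = 12
Collected distinct sums: {-8, -1, 0, 1, 2, 4, 9, 11, 12}
|A +̂ A| = 9
(Reference bound: |A +̂ A| ≥ 2|A| - 3 for |A| ≥ 2, with |A| = 5 giving ≥ 7.)

|A +̂ A| = 9


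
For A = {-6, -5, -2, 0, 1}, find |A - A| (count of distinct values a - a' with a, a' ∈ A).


A - A = {a - a' : a, a' ∈ A}; |A| = 5.
Bounds: 2|A|-1 ≤ |A - A| ≤ |A|² - |A| + 1, i.e. 9 ≤ |A - A| ≤ 21.
Note: 0 ∈ A - A always (from a - a). The set is symmetric: if d ∈ A - A then -d ∈ A - A.
Enumerate nonzero differences d = a - a' with a > a' (then include -d):
Positive differences: {1, 2, 3, 4, 5, 6, 7}
Full difference set: {0} ∪ (positive diffs) ∪ (negative diffs).
|A - A| = 1 + 2·7 = 15 (matches direct enumeration: 15).

|A - A| = 15


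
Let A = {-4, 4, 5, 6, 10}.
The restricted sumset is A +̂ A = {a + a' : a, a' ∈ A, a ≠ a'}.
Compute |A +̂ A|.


Restricted sumset: A +̂ A = {a + a' : a ∈ A, a' ∈ A, a ≠ a'}.
Equivalently, take A + A and drop any sum 2a that is achievable ONLY as a + a for a ∈ A (i.e. sums representable only with equal summands).
Enumerate pairs (a, a') with a < a' (symmetric, so each unordered pair gives one sum; this covers all a ≠ a'):
  -4 + 4 = 0
  -4 + 5 = 1
  -4 + 6 = 2
  -4 + 10 = 6
  4 + 5 = 9
  4 + 6 = 10
  4 + 10 = 14
  5 + 6 = 11
  5 + 10 = 15
  6 + 10 = 16
Collected distinct sums: {0, 1, 2, 6, 9, 10, 11, 14, 15, 16}
|A +̂ A| = 10
(Reference bound: |A +̂ A| ≥ 2|A| - 3 for |A| ≥ 2, with |A| = 5 giving ≥ 7.)

|A +̂ A| = 10


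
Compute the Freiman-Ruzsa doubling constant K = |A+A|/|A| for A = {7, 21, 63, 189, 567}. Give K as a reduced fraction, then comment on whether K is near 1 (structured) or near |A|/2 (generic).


|A| = 5.
Compute A + A by enumerating all 25 pairs.
A + A = {14, 28, 42, 70, 84, 126, 196, 210, 252, 378, 574, 588, 630, 756, 1134}, so |A + A| = 15.
K = |A + A| / |A| = 15/5 = 3/1 ≈ 3.0000.
Reference: AP of size 5 gives K = 9/5 ≈ 1.8000; a fully generic set of size 5 gives K ≈ 3.0000.

|A| = 5, |A + A| = 15, K = 15/5 = 3/1.


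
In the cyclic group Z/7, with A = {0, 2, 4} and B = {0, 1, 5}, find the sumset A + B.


Work in Z/7Z: reduce every sum a + b modulo 7.
Enumerate all 9 pairs:
a = 0: 0+0=0, 0+1=1, 0+5=5
a = 2: 2+0=2, 2+1=3, 2+5=0
a = 4: 4+0=4, 4+1=5, 4+5=2
Distinct residues collected: {0, 1, 2, 3, 4, 5}
|A + B| = 6 (out of 7 total residues).

A + B = {0, 1, 2, 3, 4, 5}


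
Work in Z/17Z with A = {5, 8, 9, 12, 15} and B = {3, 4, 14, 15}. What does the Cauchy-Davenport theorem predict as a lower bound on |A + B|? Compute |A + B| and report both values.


Cauchy-Davenport: |A + B| ≥ min(p, |A| + |B| - 1) for A, B nonempty in Z/pZ.
|A| = 5, |B| = 4, p = 17.
CD lower bound = min(17, 5 + 4 - 1) = min(17, 8) = 8.
Compute A + B mod 17 directly:
a = 5: 5+3=8, 5+4=9, 5+14=2, 5+15=3
a = 8: 8+3=11, 8+4=12, 8+14=5, 8+15=6
a = 9: 9+3=12, 9+4=13, 9+14=6, 9+15=7
a = 12: 12+3=15, 12+4=16, 12+14=9, 12+15=10
a = 15: 15+3=1, 15+4=2, 15+14=12, 15+15=13
A + B = {1, 2, 3, 5, 6, 7, 8, 9, 10, 11, 12, 13, 15, 16}, so |A + B| = 14.
Verify: 14 ≥ 8? Yes ✓.

CD lower bound = 8, actual |A + B| = 14.


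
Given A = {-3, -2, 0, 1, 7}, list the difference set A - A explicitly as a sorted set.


A - A = {a - a' : a, a' ∈ A}.
Compute a - a' for each ordered pair (a, a'):
a = -3: -3--3=0, -3--2=-1, -3-0=-3, -3-1=-4, -3-7=-10
a = -2: -2--3=1, -2--2=0, -2-0=-2, -2-1=-3, -2-7=-9
a = 0: 0--3=3, 0--2=2, 0-0=0, 0-1=-1, 0-7=-7
a = 1: 1--3=4, 1--2=3, 1-0=1, 1-1=0, 1-7=-6
a = 7: 7--3=10, 7--2=9, 7-0=7, 7-1=6, 7-7=0
Collecting distinct values (and noting 0 appears from a-a):
A - A = {-10, -9, -7, -6, -4, -3, -2, -1, 0, 1, 2, 3, 4, 6, 7, 9, 10}
|A - A| = 17

A - A = {-10, -9, -7, -6, -4, -3, -2, -1, 0, 1, 2, 3, 4, 6, 7, 9, 10}


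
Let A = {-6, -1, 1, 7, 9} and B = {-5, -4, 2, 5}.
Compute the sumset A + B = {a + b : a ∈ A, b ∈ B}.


A + B = {a + b : a ∈ A, b ∈ B}.
Enumerate all |A|·|B| = 5·4 = 20 pairs (a, b) and collect distinct sums.
a = -6: -6+-5=-11, -6+-4=-10, -6+2=-4, -6+5=-1
a = -1: -1+-5=-6, -1+-4=-5, -1+2=1, -1+5=4
a = 1: 1+-5=-4, 1+-4=-3, 1+2=3, 1+5=6
a = 7: 7+-5=2, 7+-4=3, 7+2=9, 7+5=12
a = 9: 9+-5=4, 9+-4=5, 9+2=11, 9+5=14
Collecting distinct sums: A + B = {-11, -10, -6, -5, -4, -3, -1, 1, 2, 3, 4, 5, 6, 9, 11, 12, 14}
|A + B| = 17

A + B = {-11, -10, -6, -5, -4, -3, -1, 1, 2, 3, 4, 5, 6, 9, 11, 12, 14}


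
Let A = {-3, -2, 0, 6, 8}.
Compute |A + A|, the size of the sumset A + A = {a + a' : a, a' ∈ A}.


A + A = {a + a' : a, a' ∈ A}; |A| = 5.
General bounds: 2|A| - 1 ≤ |A + A| ≤ |A|(|A|+1)/2, i.e. 9 ≤ |A + A| ≤ 15.
Lower bound 2|A|-1 is attained iff A is an arithmetic progression.
Enumerate sums a + a' for a ≤ a' (symmetric, so this suffices):
a = -3: -3+-3=-6, -3+-2=-5, -3+0=-3, -3+6=3, -3+8=5
a = -2: -2+-2=-4, -2+0=-2, -2+6=4, -2+8=6
a = 0: 0+0=0, 0+6=6, 0+8=8
a = 6: 6+6=12, 6+8=14
a = 8: 8+8=16
Distinct sums: {-6, -5, -4, -3, -2, 0, 3, 4, 5, 6, 8, 12, 14, 16}
|A + A| = 14

|A + A| = 14


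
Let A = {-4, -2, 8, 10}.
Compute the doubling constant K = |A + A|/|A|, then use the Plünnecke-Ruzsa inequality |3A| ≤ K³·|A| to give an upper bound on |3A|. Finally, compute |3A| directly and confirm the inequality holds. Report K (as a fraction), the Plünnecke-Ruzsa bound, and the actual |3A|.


|A| = 4.
Step 1: Compute A + A by enumerating all 16 pairs.
A + A = {-8, -6, -4, 4, 6, 8, 16, 18, 20}, so |A + A| = 9.
Step 2: Doubling constant K = |A + A|/|A| = 9/4 = 9/4 ≈ 2.2500.
Step 3: Plünnecke-Ruzsa gives |3A| ≤ K³·|A| = (2.2500)³ · 4 ≈ 45.5625.
Step 4: Compute 3A = A + A + A directly by enumerating all triples (a,b,c) ∈ A³; |3A| = 16.
Step 5: Check 16 ≤ 45.5625? Yes ✓.

K = 9/4, Plünnecke-Ruzsa bound K³|A| ≈ 45.5625, |3A| = 16, inequality holds.


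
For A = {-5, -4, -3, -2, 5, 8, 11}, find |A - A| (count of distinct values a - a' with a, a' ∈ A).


A - A = {a - a' : a, a' ∈ A}; |A| = 7.
Bounds: 2|A|-1 ≤ |A - A| ≤ |A|² - |A| + 1, i.e. 13 ≤ |A - A| ≤ 43.
Note: 0 ∈ A - A always (from a - a). The set is symmetric: if d ∈ A - A then -d ∈ A - A.
Enumerate nonzero differences d = a - a' with a > a' (then include -d):
Positive differences: {1, 2, 3, 6, 7, 8, 9, 10, 11, 12, 13, 14, 15, 16}
Full difference set: {0} ∪ (positive diffs) ∪ (negative diffs).
|A - A| = 1 + 2·14 = 29 (matches direct enumeration: 29).

|A - A| = 29


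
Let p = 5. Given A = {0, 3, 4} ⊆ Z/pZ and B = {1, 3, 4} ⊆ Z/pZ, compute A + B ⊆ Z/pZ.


Work in Z/5Z: reduce every sum a + b modulo 5.
Enumerate all 9 pairs:
a = 0: 0+1=1, 0+3=3, 0+4=4
a = 3: 3+1=4, 3+3=1, 3+4=2
a = 4: 4+1=0, 4+3=2, 4+4=3
Distinct residues collected: {0, 1, 2, 3, 4}
|A + B| = 5 (out of 5 total residues).

A + B = {0, 1, 2, 3, 4}


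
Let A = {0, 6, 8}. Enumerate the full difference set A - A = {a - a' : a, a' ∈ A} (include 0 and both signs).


A - A = {a - a' : a, a' ∈ A}.
Compute a - a' for each ordered pair (a, a'):
a = 0: 0-0=0, 0-6=-6, 0-8=-8
a = 6: 6-0=6, 6-6=0, 6-8=-2
a = 8: 8-0=8, 8-6=2, 8-8=0
Collecting distinct values (and noting 0 appears from a-a):
A - A = {-8, -6, -2, 0, 2, 6, 8}
|A - A| = 7

A - A = {-8, -6, -2, 0, 2, 6, 8}


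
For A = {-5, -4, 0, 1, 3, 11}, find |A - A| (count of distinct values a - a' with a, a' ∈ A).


A - A = {a - a' : a, a' ∈ A}; |A| = 6.
Bounds: 2|A|-1 ≤ |A - A| ≤ |A|² - |A| + 1, i.e. 11 ≤ |A - A| ≤ 31.
Note: 0 ∈ A - A always (from a - a). The set is symmetric: if d ∈ A - A then -d ∈ A - A.
Enumerate nonzero differences d = a - a' with a > a' (then include -d):
Positive differences: {1, 2, 3, 4, 5, 6, 7, 8, 10, 11, 15, 16}
Full difference set: {0} ∪ (positive diffs) ∪ (negative diffs).
|A - A| = 1 + 2·12 = 25 (matches direct enumeration: 25).

|A - A| = 25


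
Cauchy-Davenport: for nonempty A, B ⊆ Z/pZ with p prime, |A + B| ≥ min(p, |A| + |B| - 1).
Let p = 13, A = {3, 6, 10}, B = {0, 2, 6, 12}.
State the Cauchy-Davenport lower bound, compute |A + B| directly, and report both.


Cauchy-Davenport: |A + B| ≥ min(p, |A| + |B| - 1) for A, B nonempty in Z/pZ.
|A| = 3, |B| = 4, p = 13.
CD lower bound = min(13, 3 + 4 - 1) = min(13, 6) = 6.
Compute A + B mod 13 directly:
a = 3: 3+0=3, 3+2=5, 3+6=9, 3+12=2
a = 6: 6+0=6, 6+2=8, 6+6=12, 6+12=5
a = 10: 10+0=10, 10+2=12, 10+6=3, 10+12=9
A + B = {2, 3, 5, 6, 8, 9, 10, 12}, so |A + B| = 8.
Verify: 8 ≥ 6? Yes ✓.

CD lower bound = 6, actual |A + B| = 8.
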